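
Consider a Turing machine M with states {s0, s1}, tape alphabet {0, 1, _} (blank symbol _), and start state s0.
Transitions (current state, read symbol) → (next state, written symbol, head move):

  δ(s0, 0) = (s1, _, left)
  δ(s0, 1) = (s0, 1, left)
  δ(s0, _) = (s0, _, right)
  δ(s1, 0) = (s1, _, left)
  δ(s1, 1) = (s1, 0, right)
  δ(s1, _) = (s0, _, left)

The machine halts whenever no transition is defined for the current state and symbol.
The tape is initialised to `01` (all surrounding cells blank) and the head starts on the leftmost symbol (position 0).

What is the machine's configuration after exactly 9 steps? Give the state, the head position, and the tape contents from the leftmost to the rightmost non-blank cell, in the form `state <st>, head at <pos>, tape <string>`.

state s0, head at 1, tape 1

s0 | __[0]1   read 0 → write _, move left, go to s1
s1 | _[_]_1   read _ → write _, move left, go to s0
s0 | [_]__1   read _ → write _, move right, go to s0
s0 | _[_]_1   read _ → write _, move right, go to s0
s0 | __[_]1   read _ → write _, move right, go to s0
s0 | ___[1]   read 1 → write 1, move left, go to s0
s0 | __[_]1   read _ → write _, move right, go to s0
s0 | ___[1]   read 1 → write 1, move left, go to s0
s0 | __[_]1   read _ → write _, move right, go to s0
s0 | ___[1]
After 9 steps: state s0, head at 1, tape 1.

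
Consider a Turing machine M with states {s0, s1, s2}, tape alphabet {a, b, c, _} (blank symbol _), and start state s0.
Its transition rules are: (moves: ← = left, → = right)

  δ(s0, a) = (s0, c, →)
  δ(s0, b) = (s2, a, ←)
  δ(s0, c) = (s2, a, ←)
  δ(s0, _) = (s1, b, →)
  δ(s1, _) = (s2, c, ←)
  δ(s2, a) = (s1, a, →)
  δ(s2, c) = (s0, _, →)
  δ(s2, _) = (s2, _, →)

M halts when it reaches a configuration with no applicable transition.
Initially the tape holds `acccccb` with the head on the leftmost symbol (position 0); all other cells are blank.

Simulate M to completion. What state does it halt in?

s2

s0 | [a]cccccb__   read a → write c, move →, go to s0
s0 | c[c]ccccb__   read c → write a, move ←, go to s2
s2 | [c]accccb__   read c → write _, move →, go to s0
s0 | _[a]ccccb__   read a → write c, move →, go to s0
s0 | _c[c]cccb__   read c → write a, move ←, go to s2
s2 | _[c]acccb__   read c → write _, move →, go to s0
s0 | __[a]cccb__   read a → write c, move →, go to s0
s0 | __c[c]ccb__   read c → write a, move ←, go to s2
s2 | __[c]accb__   read c → write _, move →, go to s0
s0 | ___[a]ccb__   read a → write c, move →, go to s0
s0 | ___c[c]cb__   read c → write a, move ←, go to s2
s2 | ___[c]acb__   read c → write _, move →, go to s0
s0 | ____[a]cb__   read a → write c, move →, go to s0
s0 | ____c[c]b__   read c → write a, move ←, go to s2
s2 | ____[c]ab__   read c → write _, move →, go to s0
s0 | _____[a]b__   read a → write c, move →, go to s0
s0 | _____c[b]__   read b → write a, move ←, go to s2
s2 | _____[c]a__   read c → write _, move →, go to s0
s0 | ______[a]__   read a → write c, move →, go to s0
s0 | ______c[_]_   read _ → write b, move →, go to s1
s1 | ______cb[_]   read _ → write c, move ←, go to s2
s2 | ______c[b]c
No transition is defined for (s2, b); M halts in state s2.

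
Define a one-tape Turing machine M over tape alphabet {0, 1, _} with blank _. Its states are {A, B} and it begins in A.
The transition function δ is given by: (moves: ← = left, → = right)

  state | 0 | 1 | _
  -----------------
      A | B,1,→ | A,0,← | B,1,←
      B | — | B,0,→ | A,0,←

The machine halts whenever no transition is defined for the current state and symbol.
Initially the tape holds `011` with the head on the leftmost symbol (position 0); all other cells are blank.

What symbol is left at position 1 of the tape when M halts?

A | [0]11_   read 0 → write 1, move →, go to B
B | 1[1]1_   read 1 → write 0, move →, go to B
B | 10[1]_   read 1 → write 0, move →, go to B
B | 100[_]   read _ → write 0, move ←, go to A
A | 10[0]0   read 0 → write 1, move →, go to B
B | 101[0]
Cell 1 holds 0 when M halts.

0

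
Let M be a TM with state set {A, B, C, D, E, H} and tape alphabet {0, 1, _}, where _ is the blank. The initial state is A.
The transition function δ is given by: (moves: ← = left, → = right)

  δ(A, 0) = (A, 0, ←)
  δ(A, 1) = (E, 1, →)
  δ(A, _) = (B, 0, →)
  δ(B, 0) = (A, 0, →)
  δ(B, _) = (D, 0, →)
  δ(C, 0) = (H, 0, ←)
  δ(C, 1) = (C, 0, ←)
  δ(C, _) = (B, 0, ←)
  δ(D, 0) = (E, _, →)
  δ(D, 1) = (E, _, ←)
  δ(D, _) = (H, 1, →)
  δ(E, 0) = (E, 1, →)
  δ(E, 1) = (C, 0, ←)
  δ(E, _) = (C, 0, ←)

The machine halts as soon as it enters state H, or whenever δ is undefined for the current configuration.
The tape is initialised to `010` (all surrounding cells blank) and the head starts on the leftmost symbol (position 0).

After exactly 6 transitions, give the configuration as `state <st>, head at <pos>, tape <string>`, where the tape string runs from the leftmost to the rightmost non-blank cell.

A | _[0]10_   read 0 → write 0, move ←, go to A
A | [_]010_   read _ → write 0, move →, go to B
B | 0[0]10_   read 0 → write 0, move →, go to A
A | 00[1]0_   read 1 → write 1, move →, go to E
E | 001[0]_   read 0 → write 1, move →, go to E
E | 0011[_]   read _ → write 0, move ←, go to C
C | 001[1]0
After 6 steps: state C, head at 2, tape 00110.

state C, head at 2, tape 00110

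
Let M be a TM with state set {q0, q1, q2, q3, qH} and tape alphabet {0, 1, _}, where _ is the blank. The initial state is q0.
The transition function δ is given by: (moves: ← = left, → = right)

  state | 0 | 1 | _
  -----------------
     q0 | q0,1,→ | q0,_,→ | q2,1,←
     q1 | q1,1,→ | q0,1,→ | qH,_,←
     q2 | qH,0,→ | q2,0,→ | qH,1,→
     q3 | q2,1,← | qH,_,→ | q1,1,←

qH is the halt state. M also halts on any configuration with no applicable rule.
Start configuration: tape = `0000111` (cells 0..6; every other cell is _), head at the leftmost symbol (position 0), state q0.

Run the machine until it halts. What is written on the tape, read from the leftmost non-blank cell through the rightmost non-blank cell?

q0 | [0]000111_   read 0 → write 1, move →, go to q0
q0 | 1[0]00111_   read 0 → write 1, move →, go to q0
q0 | 11[0]0111_   read 0 → write 1, move →, go to q0
q0 | 111[0]111_   read 0 → write 1, move →, go to q0
q0 | 1111[1]11_   read 1 → write _, move →, go to q0
q0 | 1111_[1]1_   read 1 → write _, move →, go to q0
q0 | 1111__[1]_   read 1 → write _, move →, go to q0
q0 | 1111___[_]   read _ → write 1, move ←, go to q2
q2 | 1111__[_]1   read _ → write 1, move →, go to qH
qH | 1111__1[1]
The non-blank tape span at halt is 1111__11.

1111__11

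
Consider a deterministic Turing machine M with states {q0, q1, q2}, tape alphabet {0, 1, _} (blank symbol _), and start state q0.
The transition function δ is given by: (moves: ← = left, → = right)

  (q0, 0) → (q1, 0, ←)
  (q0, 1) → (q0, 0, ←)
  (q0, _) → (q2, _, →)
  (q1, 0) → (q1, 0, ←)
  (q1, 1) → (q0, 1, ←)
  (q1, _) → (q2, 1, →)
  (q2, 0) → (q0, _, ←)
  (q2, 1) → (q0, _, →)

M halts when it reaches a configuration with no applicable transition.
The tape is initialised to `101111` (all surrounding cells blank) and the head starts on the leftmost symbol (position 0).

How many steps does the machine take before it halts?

state=q0 head=0 tape=_[1]01111   (q0,1)→(q0,0,←)
state=q0 head=-1 tape=[_]001111   (q0,_)→(q2,_,→)
state=q2 head=0 tape=_[0]01111   (q2,0)→(q0,_,←)
state=q0 head=-1 tape=[_]_01111   (q0,_)→(q2,_,→)
state=q2 head=0 tape=_[_]01111
M halts after 4 transitions.

4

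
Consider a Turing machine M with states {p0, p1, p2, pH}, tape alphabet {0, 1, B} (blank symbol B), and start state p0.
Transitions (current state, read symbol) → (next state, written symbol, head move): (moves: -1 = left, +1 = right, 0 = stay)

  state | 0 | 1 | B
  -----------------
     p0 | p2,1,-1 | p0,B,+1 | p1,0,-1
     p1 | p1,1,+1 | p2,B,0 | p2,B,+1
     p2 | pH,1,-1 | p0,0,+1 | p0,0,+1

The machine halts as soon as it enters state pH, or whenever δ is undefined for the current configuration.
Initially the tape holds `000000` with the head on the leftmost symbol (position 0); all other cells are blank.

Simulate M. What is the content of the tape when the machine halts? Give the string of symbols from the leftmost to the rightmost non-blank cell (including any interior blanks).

state=p0 head=0 tape=B[0]00000B   (p0,0)→(p2,1,-1)
state=p2 head=-1 tape=[B]100000B   (p2,B)→(p0,0,+1)
state=p0 head=0 tape=0[1]00000B   (p0,1)→(p0,B,+1)
state=p0 head=1 tape=0B[0]0000B   (p0,0)→(p2,1,-1)
state=p2 head=0 tape=0[B]10000B   (p2,B)→(p0,0,+1)
state=p0 head=1 tape=00[1]0000B   (p0,1)→(p0,B,+1)
state=p0 head=2 tape=00B[0]000B   (p0,0)→(p2,1,-1)
state=p2 head=1 tape=00[B]1000B   (p2,B)→(p0,0,+1)
state=p0 head=2 tape=000[1]000B   (p0,1)→(p0,B,+1)
state=p0 head=3 tape=000B[0]00B   (p0,0)→(p2,1,-1)
state=p2 head=2 tape=000[B]100B   (p2,B)→(p0,0,+1)
state=p0 head=3 tape=0000[1]00B   (p0,1)→(p0,B,+1)
state=p0 head=4 tape=0000B[0]0B   (p0,0)→(p2,1,-1)
state=p2 head=3 tape=0000[B]10B   (p2,B)→(p0,0,+1)
state=p0 head=4 tape=00000[1]0B   (p0,1)→(p0,B,+1)
state=p0 head=5 tape=00000B[0]B   (p0,0)→(p2,1,-1)
state=p2 head=4 tape=00000[B]1B   (p2,B)→(p0,0,+1)
state=p0 head=5 tape=000000[1]B   (p0,1)→(p0,B,+1)
state=p0 head=6 tape=000000B[B]   (p0,B)→(p1,0,-1)
state=p1 head=5 tape=000000[B]0   (p1,B)→(p2,B,+1)
state=p2 head=6 tape=000000B[0]   (p2,0)→(pH,1,-1)
state=pH head=5 tape=000000[B]1
The non-blank tape span at halt is 000000B1.

000000B1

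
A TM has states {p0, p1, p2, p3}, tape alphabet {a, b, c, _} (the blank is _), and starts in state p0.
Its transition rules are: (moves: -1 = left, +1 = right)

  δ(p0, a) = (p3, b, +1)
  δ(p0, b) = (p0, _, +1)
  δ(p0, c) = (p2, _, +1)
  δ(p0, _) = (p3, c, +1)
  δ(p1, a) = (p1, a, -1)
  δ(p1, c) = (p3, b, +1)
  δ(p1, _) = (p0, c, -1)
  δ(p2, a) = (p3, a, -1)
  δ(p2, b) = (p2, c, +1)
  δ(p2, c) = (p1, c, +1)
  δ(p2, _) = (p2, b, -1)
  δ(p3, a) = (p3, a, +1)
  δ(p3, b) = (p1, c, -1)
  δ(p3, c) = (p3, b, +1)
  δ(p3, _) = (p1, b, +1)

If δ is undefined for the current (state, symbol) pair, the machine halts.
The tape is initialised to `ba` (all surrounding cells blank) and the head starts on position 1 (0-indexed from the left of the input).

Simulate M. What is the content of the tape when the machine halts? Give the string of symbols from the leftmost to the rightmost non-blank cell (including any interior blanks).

bccccb

state=p0 head=1 tape=b[a]____   (p0,a)→(p3,b,+1)
state=p3 head=2 tape=bb[_]___   (p3,_)→(p1,b,+1)
state=p1 head=3 tape=bbb[_]__   (p1,_)→(p0,c,-1)
state=p0 head=2 tape=bb[b]c__   (p0,b)→(p0,_,+1)
state=p0 head=3 tape=bb_[c]__   (p0,c)→(p2,_,+1)
state=p2 head=4 tape=bb__[_]_   (p2,_)→(p2,b,-1)
state=p2 head=3 tape=bb_[_]b_   (p2,_)→(p2,b,-1)
state=p2 head=2 tape=bb[_]bb_   (p2,_)→(p2,b,-1)
state=p2 head=1 tape=b[b]bbb_   (p2,b)→(p2,c,+1)
state=p2 head=2 tape=bc[b]bb_   (p2,b)→(p2,c,+1)
state=p2 head=3 tape=bcc[b]b_   (p2,b)→(p2,c,+1)
state=p2 head=4 tape=bccc[b]_   (p2,b)→(p2,c,+1)
state=p2 head=5 tape=bcccc[_]   (p2,_)→(p2,b,-1)
state=p2 head=4 tape=bccc[c]b   (p2,c)→(p1,c,+1)
state=p1 head=5 tape=bcccc[b]
The non-blank tape span at halt is bccccb.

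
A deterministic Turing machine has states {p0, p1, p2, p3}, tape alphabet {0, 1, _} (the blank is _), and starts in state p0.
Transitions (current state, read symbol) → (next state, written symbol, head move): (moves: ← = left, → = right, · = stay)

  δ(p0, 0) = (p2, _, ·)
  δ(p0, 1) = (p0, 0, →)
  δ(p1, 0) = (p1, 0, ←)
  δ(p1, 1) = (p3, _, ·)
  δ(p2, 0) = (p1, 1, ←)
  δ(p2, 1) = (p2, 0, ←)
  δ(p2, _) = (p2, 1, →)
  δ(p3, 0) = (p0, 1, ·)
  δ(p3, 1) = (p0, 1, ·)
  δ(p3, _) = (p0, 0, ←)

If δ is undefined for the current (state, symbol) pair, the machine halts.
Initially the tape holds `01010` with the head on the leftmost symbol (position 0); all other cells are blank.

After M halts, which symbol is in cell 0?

p0 | __[0]1010   read 0 → write _, move ·, go to p2
p2 | __[_]1010   read _ → write 1, move →, go to p2
p2 | __1[1]010   read 1 → write 0, move ←, go to p2
p2 | __[1]0010   read 1 → write 0, move ←, go to p2
p2 | _[_]00010   read _ → write 1, move →, go to p2
p2 | _1[0]0010   read 0 → write 1, move ←, go to p1
p1 | _[1]10010   read 1 → write _, move ·, go to p3
p3 | _[_]10010   read _ → write 0, move ←, go to p0
p0 | [_]010010
Cell 0 holds 1 when M halts.

1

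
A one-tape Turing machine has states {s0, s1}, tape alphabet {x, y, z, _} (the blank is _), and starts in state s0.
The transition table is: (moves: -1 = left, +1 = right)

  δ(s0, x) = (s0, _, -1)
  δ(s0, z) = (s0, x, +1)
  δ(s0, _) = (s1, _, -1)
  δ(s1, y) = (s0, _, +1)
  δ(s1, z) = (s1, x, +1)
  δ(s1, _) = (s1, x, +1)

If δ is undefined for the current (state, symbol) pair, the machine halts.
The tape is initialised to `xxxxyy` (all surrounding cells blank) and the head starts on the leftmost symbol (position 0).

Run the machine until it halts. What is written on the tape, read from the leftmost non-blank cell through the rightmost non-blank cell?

xxxxxxyy

state=s0 head=0 tape=__[x]xxxyy   (s0,x)→(s0,_,-1)
state=s0 head=-1 tape=_[_]_xxxyy   (s0,_)→(s1,_,-1)
state=s1 head=-2 tape=[_]__xxxyy   (s1,_)→(s1,x,+1)
state=s1 head=-1 tape=x[_]_xxxyy   (s1,_)→(s1,x,+1)
state=s1 head=0 tape=xx[_]xxxyy   (s1,_)→(s1,x,+1)
state=s1 head=1 tape=xxx[x]xxyy
The non-blank tape span at halt is xxxxxxyy.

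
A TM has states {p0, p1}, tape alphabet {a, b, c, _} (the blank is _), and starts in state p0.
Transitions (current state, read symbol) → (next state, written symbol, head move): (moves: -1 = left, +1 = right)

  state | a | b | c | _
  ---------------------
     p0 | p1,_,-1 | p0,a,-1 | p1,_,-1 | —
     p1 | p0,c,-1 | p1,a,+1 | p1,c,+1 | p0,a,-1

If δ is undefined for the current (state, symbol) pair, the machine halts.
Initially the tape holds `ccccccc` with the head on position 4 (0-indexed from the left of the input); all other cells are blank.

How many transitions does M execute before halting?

14

p0 | __cccc[c]cc   read c → write _, move -1, go to p1
p1 | __ccc[c]_cc   read c → write c, move +1, go to p1
p1 | __cccc[_]cc   read _ → write a, move -1, go to p0
p0 | __ccc[c]acc   read c → write _, move -1, go to p1
p1 | __cc[c]_acc   read c → write c, move +1, go to p1
p1 | __ccc[_]acc   read _ → write a, move -1, go to p0
p0 | __cc[c]aacc   read c → write _, move -1, go to p1
p1 | __c[c]_aacc   read c → write c, move +1, go to p1
p1 | __cc[_]aacc   read _ → write a, move -1, go to p0
p0 | __c[c]aaacc   read c → write _, move -1, go to p1
p1 | __[c]_aaacc   read c → write c, move +1, go to p1
p1 | __c[_]aaacc   read _ → write a, move -1, go to p0
p0 | __[c]aaaacc   read c → write _, move -1, go to p1
p1 | _[_]_aaaacc   read _ → write a, move -1, go to p0
p0 | [_]a_aaaacc
M halts after 14 transitions.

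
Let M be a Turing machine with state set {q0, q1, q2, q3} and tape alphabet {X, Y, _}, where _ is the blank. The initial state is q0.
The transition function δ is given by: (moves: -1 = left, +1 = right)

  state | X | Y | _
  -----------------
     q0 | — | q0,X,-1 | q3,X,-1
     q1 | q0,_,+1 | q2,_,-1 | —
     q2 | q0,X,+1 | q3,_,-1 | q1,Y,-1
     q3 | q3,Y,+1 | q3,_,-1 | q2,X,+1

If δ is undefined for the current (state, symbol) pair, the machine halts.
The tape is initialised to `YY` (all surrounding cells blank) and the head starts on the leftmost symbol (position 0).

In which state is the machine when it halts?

q0

state=q0 head=0 tape=__[Y]Y   (q0,Y)→(q0,X,-1)
state=q0 head=-1 tape=_[_]XY   (q0,_)→(q3,X,-1)
state=q3 head=-2 tape=[_]XXY   (q3,_)→(q2,X,+1)
state=q2 head=-1 tape=X[X]XY   (q2,X)→(q0,X,+1)
state=q0 head=0 tape=XX[X]Y
No transition is defined for (q0, X); M halts in state q0.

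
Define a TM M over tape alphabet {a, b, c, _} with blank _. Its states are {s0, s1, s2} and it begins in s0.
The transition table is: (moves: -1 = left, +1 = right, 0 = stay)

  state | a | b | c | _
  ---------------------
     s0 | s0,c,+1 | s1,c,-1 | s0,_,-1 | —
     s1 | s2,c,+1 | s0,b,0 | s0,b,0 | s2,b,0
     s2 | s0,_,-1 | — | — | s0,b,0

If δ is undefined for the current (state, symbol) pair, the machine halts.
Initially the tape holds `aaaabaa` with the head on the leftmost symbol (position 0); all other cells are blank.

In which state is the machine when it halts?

s2

state=s0 head=0 tape=_[a]aaabaa   (s0,a)→(s0,c,+1)
state=s0 head=1 tape=_c[a]aabaa   (s0,a)→(s0,c,+1)
state=s0 head=2 tape=_cc[a]abaa   (s0,a)→(s0,c,+1)
state=s0 head=3 tape=_ccc[a]baa   (s0,a)→(s0,c,+1)
state=s0 head=4 tape=_cccc[b]aa   (s0,b)→(s1,c,-1)
state=s1 head=3 tape=_ccc[c]caa   (s1,c)→(s0,b,0)
state=s0 head=3 tape=_ccc[b]caa   (s0,b)→(s1,c,-1)
state=s1 head=2 tape=_cc[c]ccaa   (s1,c)→(s0,b,0)
state=s0 head=2 tape=_cc[b]ccaa   (s0,b)→(s1,c,-1)
state=s1 head=1 tape=_c[c]cccaa   (s1,c)→(s0,b,0)
state=s0 head=1 tape=_c[b]cccaa   (s0,b)→(s1,c,-1)
state=s1 head=0 tape=_[c]ccccaa   (s1,c)→(s0,b,0)
state=s0 head=0 tape=_[b]ccccaa   (s0,b)→(s1,c,-1)
state=s1 head=-1 tape=[_]cccccaa   (s1,_)→(s2,b,0)
state=s2 head=-1 tape=[b]cccccaa
No transition is defined for (s2, b); M halts in state s2.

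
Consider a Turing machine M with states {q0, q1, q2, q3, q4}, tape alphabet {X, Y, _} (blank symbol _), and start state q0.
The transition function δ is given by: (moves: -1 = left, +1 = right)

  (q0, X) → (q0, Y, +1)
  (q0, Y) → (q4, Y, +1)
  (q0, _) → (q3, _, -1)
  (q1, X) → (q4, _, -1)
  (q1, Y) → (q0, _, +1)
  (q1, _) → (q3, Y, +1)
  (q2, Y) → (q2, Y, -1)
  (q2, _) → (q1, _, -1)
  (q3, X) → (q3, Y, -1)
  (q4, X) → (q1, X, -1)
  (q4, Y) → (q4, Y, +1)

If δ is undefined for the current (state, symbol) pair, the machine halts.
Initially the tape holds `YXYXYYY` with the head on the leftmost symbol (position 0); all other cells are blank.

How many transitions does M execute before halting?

11

state=q0 head=0 tape=[Y]XYXYYY_   (q0,Y)→(q4,Y,+1)
state=q4 head=1 tape=Y[X]YXYYY_   (q4,X)→(q1,X,-1)
state=q1 head=0 tape=[Y]XYXYYY_   (q1,Y)→(q0,_,+1)
state=q0 head=1 tape=_[X]YXYYY_   (q0,X)→(q0,Y,+1)
state=q0 head=2 tape=_Y[Y]XYYY_   (q0,Y)→(q4,Y,+1)
state=q4 head=3 tape=_YY[X]YYY_   (q4,X)→(q1,X,-1)
state=q1 head=2 tape=_Y[Y]XYYY_   (q1,Y)→(q0,_,+1)
state=q0 head=3 tape=_Y_[X]YYY_   (q0,X)→(q0,Y,+1)
state=q0 head=4 tape=_Y_Y[Y]YY_   (q0,Y)→(q4,Y,+1)
state=q4 head=5 tape=_Y_YY[Y]Y_   (q4,Y)→(q4,Y,+1)
state=q4 head=6 tape=_Y_YYY[Y]_   (q4,Y)→(q4,Y,+1)
state=q4 head=7 tape=_Y_YYYY[_]
M halts after 11 transitions.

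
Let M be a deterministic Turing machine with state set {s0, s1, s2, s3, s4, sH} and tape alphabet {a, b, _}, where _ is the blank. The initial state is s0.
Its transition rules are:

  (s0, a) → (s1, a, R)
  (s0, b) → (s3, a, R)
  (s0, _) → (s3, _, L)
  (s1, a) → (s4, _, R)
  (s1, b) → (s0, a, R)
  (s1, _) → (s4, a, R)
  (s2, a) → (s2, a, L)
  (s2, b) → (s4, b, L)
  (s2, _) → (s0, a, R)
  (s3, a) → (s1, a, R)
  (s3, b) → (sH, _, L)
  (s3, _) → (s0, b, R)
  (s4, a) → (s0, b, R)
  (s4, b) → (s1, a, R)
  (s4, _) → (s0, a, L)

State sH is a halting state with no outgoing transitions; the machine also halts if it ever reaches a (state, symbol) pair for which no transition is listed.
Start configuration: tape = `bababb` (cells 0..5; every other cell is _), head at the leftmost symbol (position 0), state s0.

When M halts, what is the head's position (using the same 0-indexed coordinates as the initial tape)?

5

state=s0 head=0 tape=[b]ababb__   (s0,b)→(s3,a,R)
state=s3 head=1 tape=a[a]babb__   (s3,a)→(s1,a,R)
state=s1 head=2 tape=aa[b]abb__   (s1,b)→(s0,a,R)
state=s0 head=3 tape=aaa[a]bb__   (s0,a)→(s1,a,R)
state=s1 head=4 tape=aaaa[b]b__   (s1,b)→(s0,a,R)
state=s0 head=5 tape=aaaaa[b]__   (s0,b)→(s3,a,R)
state=s3 head=6 tape=aaaaaa[_]_   (s3,_)→(s0,b,R)
state=s0 head=7 tape=aaaaaab[_]   (s0,_)→(s3,_,L)
state=s3 head=6 tape=aaaaaa[b]_   (s3,b)→(sH,_,L)
state=sH head=5 tape=aaaaa[a]__
At halt the head is at cell 5.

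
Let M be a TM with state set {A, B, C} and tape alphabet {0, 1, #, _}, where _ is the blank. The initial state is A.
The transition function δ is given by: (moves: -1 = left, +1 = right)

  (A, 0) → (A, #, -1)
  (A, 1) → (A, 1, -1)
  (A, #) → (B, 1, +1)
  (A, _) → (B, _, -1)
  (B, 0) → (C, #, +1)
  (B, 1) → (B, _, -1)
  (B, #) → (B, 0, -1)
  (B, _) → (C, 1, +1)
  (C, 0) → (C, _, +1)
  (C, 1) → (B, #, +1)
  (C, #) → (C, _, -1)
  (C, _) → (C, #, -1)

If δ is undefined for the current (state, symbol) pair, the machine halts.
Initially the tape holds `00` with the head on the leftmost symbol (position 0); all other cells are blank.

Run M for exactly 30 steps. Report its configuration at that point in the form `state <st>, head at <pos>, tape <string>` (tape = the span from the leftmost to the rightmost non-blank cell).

A | _____[0]0   read 0 → write #, move -1, go to A
A | ____[_]#0   read _ → write _, move -1, go to B
B | ___[_]_#0   read _ → write 1, move +1, go to C
C | ___1[_]#0   read _ → write #, move -1, go to C
C | ___[1]##0   read 1 → write #, move +1, go to B
B | ___#[#]#0   read # → write 0, move -1, go to B
B | ___[#]0#0   read # → write 0, move -1, go to B
B | __[_]00#0   read _ → write 1, move +1, go to C
C | __1[0]0#0   read 0 → write _, move +1, go to C
C | __1_[0]#0   read 0 → write _, move +1, go to C
C | __1__[#]0   read # → write _, move -1, go to C
C | __1_[_]_0   read _ → write #, move -1, go to C
C | __1[_]#_0   read _ → write #, move -1, go to C
C | __[1]##_0   read 1 → write #, move +1, go to B
B | __#[#]#_0   read # → write 0, move -1, go to B
B | __[#]0#_0   read # → write 0, move -1, go to B
B | _[_]00#_0   read _ → write 1, move +1, go to C
C | _1[0]0#_0   read 0 → write _, move +1, go to C
C | _1_[0]#_0   read 0 → write _, move +1, go to C
C | _1__[#]_0   read # → write _, move -1, go to C
C | _1_[_]__0   read _ → write #, move -1, go to C
C | _1[_]#__0   read _ → write #, move -1, go to C
C | _[1]##__0   read 1 → write #, move +1, go to B
B | _#[#]#__0   read # → write 0, move -1, go to B
B | _[#]0#__0   read # → write 0, move -1, go to B
B | [_]00#__0   read _ → write 1, move +1, go to C
C | 1[0]0#__0   read 0 → write _, move +1, go to C
C | 1_[0]#__0   read 0 → write _, move +1, go to C
C | 1__[#]__0   read # → write _, move -1, go to C
C | 1_[_]___0   read _ → write #, move -1, go to C
C | 1[_]#___0
After 30 steps: state C, head at -4, tape 1_#___0.

state C, head at -4, tape 1_#___0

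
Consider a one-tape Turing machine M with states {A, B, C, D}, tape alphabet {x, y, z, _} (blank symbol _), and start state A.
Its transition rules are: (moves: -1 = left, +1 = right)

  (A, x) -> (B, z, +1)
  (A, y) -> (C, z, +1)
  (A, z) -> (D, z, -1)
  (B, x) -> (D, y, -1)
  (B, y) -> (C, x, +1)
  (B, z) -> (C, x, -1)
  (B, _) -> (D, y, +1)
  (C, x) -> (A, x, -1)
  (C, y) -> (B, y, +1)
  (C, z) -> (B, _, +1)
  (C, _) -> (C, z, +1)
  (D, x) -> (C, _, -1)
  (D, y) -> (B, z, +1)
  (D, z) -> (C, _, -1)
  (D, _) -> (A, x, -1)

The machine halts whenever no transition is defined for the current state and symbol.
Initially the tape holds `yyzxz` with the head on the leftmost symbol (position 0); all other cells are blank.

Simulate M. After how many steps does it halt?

24

A | __[y]yzxz   read y → write z, move +1, go to C
C | __z[y]zxz   read y → write y, move +1, go to B
B | __zy[z]xz   read z → write x, move -1, go to C
C | __z[y]xxz   read y → write y, move +1, go to B
B | __zy[x]xz   read x → write y, move -1, go to D
D | __z[y]yxz   read y → write z, move +1, go to B
B | __zz[y]xz   read y → write x, move +1, go to C
C | __zzx[x]z   read x → write x, move -1, go to A
A | __zz[x]xz   read x → write z, move +1, go to B
B | __zzz[x]z   read x → write y, move -1, go to D
D | __zz[z]yz   read z → write _, move -1, go to C
C | __z[z]_yz   read z → write _, move +1, go to B
B | __z_[_]yz   read _ → write y, move +1, go to D
D | __z_y[y]z   read y → write z, move +1, go to B
B | __z_yz[z]   read z → write x, move -1, go to C
C | __z_y[z]x   read z → write _, move +1, go to B
B | __z_y_[x]   read x → write y, move -1, go to D
D | __z_y[_]y   read _ → write x, move -1, go to A
A | __z_[y]xy   read y → write z, move +1, go to C
C | __z_z[x]y   read x → write x, move -1, go to A
A | __z_[z]xy   read z → write z, move -1, go to D
D | __z[_]zxy   read _ → write x, move -1, go to A
A | __[z]xzxy   read z → write z, move -1, go to D
D | _[_]zxzxy   read _ → write x, move -1, go to A
A | [_]xzxzxy
M halts after 24 transitions.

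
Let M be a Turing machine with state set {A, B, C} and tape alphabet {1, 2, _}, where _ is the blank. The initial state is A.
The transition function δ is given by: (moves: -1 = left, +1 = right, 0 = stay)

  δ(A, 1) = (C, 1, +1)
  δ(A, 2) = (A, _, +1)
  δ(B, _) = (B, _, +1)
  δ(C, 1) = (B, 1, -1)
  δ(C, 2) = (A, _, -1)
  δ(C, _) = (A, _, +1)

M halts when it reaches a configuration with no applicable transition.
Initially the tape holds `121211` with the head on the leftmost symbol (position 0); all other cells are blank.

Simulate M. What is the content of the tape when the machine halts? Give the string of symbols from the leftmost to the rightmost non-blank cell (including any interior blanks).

A | [1]21211   read 1 → write 1, move +1, go to C
C | 1[2]1211   read 2 → write _, move -1, go to A
A | [1]_1211   read 1 → write 1, move +1, go to C
C | 1[_]1211   read _ → write _, move +1, go to A
A | 1_[1]211   read 1 → write 1, move +1, go to C
C | 1_1[2]11   read 2 → write _, move -1, go to A
A | 1_[1]_11   read 1 → write 1, move +1, go to C
C | 1_1[_]11   read _ → write _, move +1, go to A
A | 1_1_[1]1   read 1 → write 1, move +1, go to C
C | 1_1_1[1]   read 1 → write 1, move -1, go to B
B | 1_1_[1]1
The non-blank tape span at halt is 1_1_11.

1_1_11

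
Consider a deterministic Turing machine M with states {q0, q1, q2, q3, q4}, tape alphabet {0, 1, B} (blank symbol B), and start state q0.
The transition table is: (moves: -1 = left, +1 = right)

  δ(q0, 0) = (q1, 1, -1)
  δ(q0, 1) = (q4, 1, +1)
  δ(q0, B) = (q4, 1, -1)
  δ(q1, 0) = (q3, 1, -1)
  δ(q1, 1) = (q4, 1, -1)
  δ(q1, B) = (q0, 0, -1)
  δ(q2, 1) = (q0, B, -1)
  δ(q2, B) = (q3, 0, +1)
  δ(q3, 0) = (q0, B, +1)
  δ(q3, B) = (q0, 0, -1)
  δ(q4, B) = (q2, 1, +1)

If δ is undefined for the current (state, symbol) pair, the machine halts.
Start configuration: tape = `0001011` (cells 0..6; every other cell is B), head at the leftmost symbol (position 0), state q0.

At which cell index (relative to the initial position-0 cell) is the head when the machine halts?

-1

q0 | BBB[0]001011   read 0 → write 1, move -1, go to q1
q1 | BB[B]1001011   read B → write 0, move -1, go to q0
q0 | B[B]01001011   read B → write 1, move -1, go to q4
q4 | [B]101001011   read B → write 1, move +1, go to q2
q2 | 1[1]01001011   read 1 → write B, move -1, go to q0
q0 | [1]B01001011   read 1 → write 1, move +1, go to q4
q4 | 1[B]01001011   read B → write 1, move +1, go to q2
q2 | 11[0]1001011
At halt the head is at cell -1.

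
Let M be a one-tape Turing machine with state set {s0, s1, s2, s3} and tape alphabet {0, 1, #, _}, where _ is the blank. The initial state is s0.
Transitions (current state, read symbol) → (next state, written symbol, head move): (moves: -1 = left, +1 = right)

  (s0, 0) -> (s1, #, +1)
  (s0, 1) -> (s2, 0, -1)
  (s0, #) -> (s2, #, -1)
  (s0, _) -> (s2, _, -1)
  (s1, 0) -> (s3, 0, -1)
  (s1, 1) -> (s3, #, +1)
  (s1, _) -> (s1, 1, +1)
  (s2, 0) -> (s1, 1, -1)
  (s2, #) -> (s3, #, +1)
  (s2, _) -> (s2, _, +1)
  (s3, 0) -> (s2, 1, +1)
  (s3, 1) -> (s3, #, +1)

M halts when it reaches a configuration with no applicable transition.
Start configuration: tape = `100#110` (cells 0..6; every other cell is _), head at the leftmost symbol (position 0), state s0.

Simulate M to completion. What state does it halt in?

state=s0 head=0 tape=_[1]00#110   (s0,1)→(s2,0,-1)
state=s2 head=-1 tape=[_]000#110   (s2,_)→(s2,_,+1)
state=s2 head=0 tape=_[0]00#110   (s2,0)→(s1,1,-1)
state=s1 head=-1 tape=[_]100#110   (s1,_)→(s1,1,+1)
state=s1 head=0 tape=1[1]00#110   (s1,1)→(s3,#,+1)
state=s3 head=1 tape=1#[0]0#110   (s3,0)→(s2,1,+1)
state=s2 head=2 tape=1#1[0]#110   (s2,0)→(s1,1,-1)
state=s1 head=1 tape=1#[1]1#110   (s1,1)→(s3,#,+1)
state=s3 head=2 tape=1##[1]#110   (s3,1)→(s3,#,+1)
state=s3 head=3 tape=1###[#]110
No transition is defined for (s3, #); M halts in state s3.

s3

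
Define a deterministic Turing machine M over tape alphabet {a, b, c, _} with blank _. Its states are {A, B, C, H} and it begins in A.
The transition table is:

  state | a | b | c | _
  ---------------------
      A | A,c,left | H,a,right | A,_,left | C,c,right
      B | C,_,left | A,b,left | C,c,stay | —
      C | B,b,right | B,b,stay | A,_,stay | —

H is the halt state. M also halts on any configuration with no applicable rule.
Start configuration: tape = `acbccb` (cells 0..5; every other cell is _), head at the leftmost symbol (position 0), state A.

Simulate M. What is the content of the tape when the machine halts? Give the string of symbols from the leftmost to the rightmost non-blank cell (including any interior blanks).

state=A head=0 tape=__[a]cbccb   (A,a)→(A,c,left)
state=A head=-1 tape=_[_]ccbccb   (A,_)→(C,c,right)
state=C head=0 tape=_c[c]cbccb   (C,c)→(A,_,stay)
state=A head=0 tape=_c[_]cbccb   (A,_)→(C,c,right)
state=C head=1 tape=_cc[c]bccb   (C,c)→(A,_,stay)
state=A head=1 tape=_cc[_]bccb   (A,_)→(C,c,right)
state=C head=2 tape=_ccc[b]ccb   (C,b)→(B,b,stay)
state=B head=2 tape=_ccc[b]ccb   (B,b)→(A,b,left)
state=A head=1 tape=_cc[c]bccb   (A,c)→(A,_,left)
state=A head=0 tape=_c[c]_bccb   (A,c)→(A,_,left)
state=A head=-1 tape=_[c]__bccb   (A,c)→(A,_,left)
state=A head=-2 tape=[_]___bccb   (A,_)→(C,c,right)
state=C head=-1 tape=c[_]__bccb
The non-blank tape span at halt is c___bccb.

c___bccb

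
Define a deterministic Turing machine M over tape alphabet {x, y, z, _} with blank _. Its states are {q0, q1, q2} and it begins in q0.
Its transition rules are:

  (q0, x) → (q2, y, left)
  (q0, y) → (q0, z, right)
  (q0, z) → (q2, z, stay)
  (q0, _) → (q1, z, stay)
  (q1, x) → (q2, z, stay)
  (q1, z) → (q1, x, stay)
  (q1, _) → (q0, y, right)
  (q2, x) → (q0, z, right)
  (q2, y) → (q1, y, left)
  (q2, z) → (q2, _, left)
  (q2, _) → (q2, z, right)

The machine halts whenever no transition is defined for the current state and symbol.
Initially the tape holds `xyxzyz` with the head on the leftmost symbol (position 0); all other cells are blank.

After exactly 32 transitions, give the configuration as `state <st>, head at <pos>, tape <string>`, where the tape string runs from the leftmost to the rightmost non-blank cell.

q0 | ____[x]yxzyz   read x → write y, move left, go to q2
q2 | ___[_]yyxzyz   read _ → write z, move right, go to q2
q2 | ___z[y]yxzyz   read y → write y, move left, go to q1
q1 | ___[z]yyxzyz   read z → write x, move stay, go to q1
q1 | ___[x]yyxzyz   read x → write z, move stay, go to q2
q2 | ___[z]yyxzyz   read z → write _, move left, go to q2
q2 | __[_]_yyxzyz   read _ → write z, move right, go to q2
q2 | __z[_]yyxzyz   read _ → write z, move right, go to q2
q2 | __zz[y]yxzyz   read y → write y, move left, go to q1
q1 | __z[z]yyxzyz   read z → write x, move stay, go to q1
q1 | __z[x]yyxzyz   read x → write z, move stay, go to q2
q2 | __z[z]yyxzyz   read z → write _, move left, go to q2
q2 | __[z]_yyxzyz   read z → write _, move left, go to q2
q2 | _[_]__yyxzyz   read _ → write z, move right, go to q2
q2 | _z[_]_yyxzyz   read _ → write z, move right, go to q2
q2 | _zz[_]yyxzyz   read _ → write z, move right, go to q2
q2 | _zzz[y]yxzyz   read y → write y, move left, go to q1
q1 | _zz[z]yyxzyz   read z → write x, move stay, go to q1
q1 | _zz[x]yyxzyz   read x → write z, move stay, go to q2
q2 | _zz[z]yyxzyz   read z → write _, move left, go to q2
q2 | _z[z]_yyxzyz   read z → write _, move left, go to q2
q2 | _[z]__yyxzyz   read z → write _, move left, go to q2
q2 | [_]___yyxzyz   read _ → write z, move right, go to q2
q2 | z[_]__yyxzyz   read _ → write z, move right, go to q2
q2 | zz[_]_yyxzyz   read _ → write z, move right, go to q2
q2 | zzz[_]yyxzyz   read _ → write z, move right, go to q2
q2 | zzzz[y]yxzyz   read y → write y, move left, go to q1
q1 | zzz[z]yyxzyz   read z → write x, move stay, go to q1
q1 | zzz[x]yyxzyz   read x → write z, move stay, go to q2
q2 | zzz[z]yyxzyz   read z → write _, move left, go to q2
q2 | zz[z]_yyxzyz   read z → write _, move left, go to q2
q2 | z[z]__yyxzyz   read z → write _, move left, go to q2
q2 | [z]___yyxzyz
After 32 steps: state q2, head at -4, tape z___yyxzyz.

state q2, head at -4, tape z___yyxzyz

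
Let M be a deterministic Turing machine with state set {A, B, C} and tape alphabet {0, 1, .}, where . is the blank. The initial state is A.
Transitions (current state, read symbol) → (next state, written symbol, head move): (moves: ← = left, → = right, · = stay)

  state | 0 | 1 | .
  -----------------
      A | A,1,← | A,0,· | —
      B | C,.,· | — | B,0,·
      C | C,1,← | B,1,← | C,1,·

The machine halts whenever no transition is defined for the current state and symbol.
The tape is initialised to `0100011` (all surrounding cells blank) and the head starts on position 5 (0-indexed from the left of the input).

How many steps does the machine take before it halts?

A | .01000[1]1   read 1 → write 0, move ·, go to A
A | .01000[0]1   read 0 → write 1, move ←, go to A
A | .0100[0]11   read 0 → write 1, move ←, go to A
A | .010[0]111   read 0 → write 1, move ←, go to A
A | .01[0]1111   read 0 → write 1, move ←, go to A
A | .0[1]11111   read 1 → write 0, move ·, go to A
A | .0[0]11111   read 0 → write 1, move ←, go to A
A | .[0]111111   read 0 → write 1, move ←, go to A
A | [.]1111111
M halts after 8 transitions.

8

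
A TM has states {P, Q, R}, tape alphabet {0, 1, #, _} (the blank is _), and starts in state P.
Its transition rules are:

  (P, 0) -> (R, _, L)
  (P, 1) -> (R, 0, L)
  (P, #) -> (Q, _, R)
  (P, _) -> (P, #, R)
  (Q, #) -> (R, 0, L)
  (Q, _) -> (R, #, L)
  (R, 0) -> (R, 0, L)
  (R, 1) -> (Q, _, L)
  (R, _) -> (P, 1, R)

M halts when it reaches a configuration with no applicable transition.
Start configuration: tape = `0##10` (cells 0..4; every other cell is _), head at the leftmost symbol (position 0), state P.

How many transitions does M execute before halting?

16

state=P head=0 tape=___[0]##10   (P,0)→(R,_,L)
state=R head=-1 tape=__[_]_##10   (R,_)→(P,1,R)
state=P head=0 tape=__1[_]##10   (P,_)→(P,#,R)
state=P head=1 tape=__1#[#]#10   (P,#)→(Q,_,R)
state=Q head=2 tape=__1#_[#]10   (Q,#)→(R,0,L)
state=R head=1 tape=__1#[_]010   (R,_)→(P,1,R)
state=P head=2 tape=__1#1[0]10   (P,0)→(R,_,L)
state=R head=1 tape=__1#[1]_10   (R,1)→(Q,_,L)
state=Q head=0 tape=__1[#]__10   (Q,#)→(R,0,L)
state=R head=-1 tape=__[1]0__10   (R,1)→(Q,_,L)
state=Q head=-2 tape=_[_]_0__10   (Q,_)→(R,#,L)
state=R head=-3 tape=[_]#_0__10   (R,_)→(P,1,R)
state=P head=-2 tape=1[#]_0__10   (P,#)→(Q,_,R)
state=Q head=-1 tape=1_[_]0__10   (Q,_)→(R,#,L)
state=R head=-2 tape=1[_]#0__10   (R,_)→(P,1,R)
state=P head=-1 tape=11[#]0__10   (P,#)→(Q,_,R)
state=Q head=0 tape=11_[0]__10
M halts after 16 transitions.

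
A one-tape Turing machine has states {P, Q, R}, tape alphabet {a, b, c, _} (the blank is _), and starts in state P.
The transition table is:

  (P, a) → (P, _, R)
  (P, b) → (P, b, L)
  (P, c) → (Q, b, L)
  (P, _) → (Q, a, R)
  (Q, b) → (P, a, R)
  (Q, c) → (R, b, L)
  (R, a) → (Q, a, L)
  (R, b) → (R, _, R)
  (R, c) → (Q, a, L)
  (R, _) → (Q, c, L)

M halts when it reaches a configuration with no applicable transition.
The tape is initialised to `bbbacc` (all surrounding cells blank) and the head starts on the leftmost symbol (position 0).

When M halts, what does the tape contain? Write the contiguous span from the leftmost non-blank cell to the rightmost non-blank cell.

state=P head=0 tape=_[b]bbacc   (P,b)→(P,b,L)
state=P head=-1 tape=[_]bbbacc   (P,_)→(Q,a,R)
state=Q head=0 tape=a[b]bbacc   (Q,b)→(P,a,R)
state=P head=1 tape=aa[b]bacc   (P,b)→(P,b,L)
state=P head=0 tape=a[a]bbacc   (P,a)→(P,_,R)
state=P head=1 tape=a_[b]bacc   (P,b)→(P,b,L)
state=P head=0 tape=a[_]bbacc   (P,_)→(Q,a,R)
state=Q head=1 tape=aa[b]bacc   (Q,b)→(P,a,R)
state=P head=2 tape=aaa[b]acc   (P,b)→(P,b,L)
state=P head=1 tape=aa[a]bacc   (P,a)→(P,_,R)
state=P head=2 tape=aa_[b]acc   (P,b)→(P,b,L)
state=P head=1 tape=aa[_]bacc   (P,_)→(Q,a,R)
state=Q head=2 tape=aaa[b]acc   (Q,b)→(P,a,R)
state=P head=3 tape=aaaa[a]cc   (P,a)→(P,_,R)
state=P head=4 tape=aaaa_[c]c   (P,c)→(Q,b,L)
state=Q head=3 tape=aaaa[_]bc
The non-blank tape span at halt is aaaa_bc.

aaaa_bc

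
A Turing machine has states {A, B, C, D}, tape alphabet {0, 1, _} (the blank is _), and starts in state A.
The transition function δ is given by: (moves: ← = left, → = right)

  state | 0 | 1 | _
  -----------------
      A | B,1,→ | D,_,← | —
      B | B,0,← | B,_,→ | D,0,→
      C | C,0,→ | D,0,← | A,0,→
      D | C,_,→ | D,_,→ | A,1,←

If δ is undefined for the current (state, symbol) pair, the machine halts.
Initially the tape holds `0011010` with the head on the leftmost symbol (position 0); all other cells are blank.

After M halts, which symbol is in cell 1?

A | [0]011010__   read 0 → write 1, move →, go to B
B | 1[0]11010__   read 0 → write 0, move ←, go to B
B | [1]011010__   read 1 → write _, move →, go to B
B | _[0]11010__   read 0 → write 0, move ←, go to B
B | [_]011010__   read _ → write 0, move →, go to D
D | 0[0]11010__   read 0 → write _, move →, go to C
C | 0_[1]1010__   read 1 → write 0, move ←, go to D
D | 0[_]01010__   read _ → write 1, move ←, go to A
A | [0]101010__   read 0 → write 1, move →, go to B
B | 1[1]01010__   read 1 → write _, move →, go to B
B | 1_[0]1010__   read 0 → write 0, move ←, go to B
B | 1[_]01010__   read _ → write 0, move →, go to D
D | 10[0]1010__   read 0 → write _, move →, go to C
C | 10_[1]010__   read 1 → write 0, move ←, go to D
D | 10[_]0010__   read _ → write 1, move ←, go to A
A | 1[0]10010__   read 0 → write 1, move →, go to B
B | 11[1]0010__   read 1 → write _, move →, go to B
B | 11_[0]010__   read 0 → write 0, move ←, go to B
B | 11[_]0010__   read _ → write 0, move →, go to D
D | 110[0]010__   read 0 → write _, move →, go to C
C | 110_[0]10__   read 0 → write 0, move →, go to C
C | 110_0[1]0__   read 1 → write 0, move ←, go to D
D | 110_[0]00__   read 0 → write _, move →, go to C
C | 110__[0]0__   read 0 → write 0, move →, go to C
C | 110__0[0]__   read 0 → write 0, move →, go to C
C | 110__00[_]_   read _ → write 0, move →, go to A
A | 110__000[_]
Cell 1 holds 1 when M halts.

1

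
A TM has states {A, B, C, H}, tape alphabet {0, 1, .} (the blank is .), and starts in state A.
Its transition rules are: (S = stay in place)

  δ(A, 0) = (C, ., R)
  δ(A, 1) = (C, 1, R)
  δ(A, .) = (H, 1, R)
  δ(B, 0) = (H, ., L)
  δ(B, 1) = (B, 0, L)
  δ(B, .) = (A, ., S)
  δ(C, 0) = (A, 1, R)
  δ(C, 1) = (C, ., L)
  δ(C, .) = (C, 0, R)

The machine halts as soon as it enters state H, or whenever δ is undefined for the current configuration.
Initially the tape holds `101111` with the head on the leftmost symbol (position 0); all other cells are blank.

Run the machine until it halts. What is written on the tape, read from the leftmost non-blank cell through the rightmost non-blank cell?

0000111

A | .[1]01111   read 1 → write 1, move R, go to C
C | .1[0]1111   read 0 → write 1, move R, go to A
A | .11[1]111   read 1 → write 1, move R, go to C
C | .111[1]11   read 1 → write ., move L, go to C
C | .11[1].11   read 1 → write ., move L, go to C
C | .1[1]..11   read 1 → write ., move L, go to C
C | .[1]...11   read 1 → write ., move L, go to C
C | [.]....11   read . → write 0, move R, go to C
C | 0[.]...11   read . → write 0, move R, go to C
C | 00[.]..11   read . → write 0, move R, go to C
C | 000[.].11   read . → write 0, move R, go to C
C | 0000[.]11   read . → write 0, move R, go to C
C | 00000[1]1   read 1 → write ., move L, go to C
C | 0000[0].1   read 0 → write 1, move R, go to A
A | 00001[.]1   read . → write 1, move R, go to H
H | 000011[1]
The non-blank tape span at halt is 0000111.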